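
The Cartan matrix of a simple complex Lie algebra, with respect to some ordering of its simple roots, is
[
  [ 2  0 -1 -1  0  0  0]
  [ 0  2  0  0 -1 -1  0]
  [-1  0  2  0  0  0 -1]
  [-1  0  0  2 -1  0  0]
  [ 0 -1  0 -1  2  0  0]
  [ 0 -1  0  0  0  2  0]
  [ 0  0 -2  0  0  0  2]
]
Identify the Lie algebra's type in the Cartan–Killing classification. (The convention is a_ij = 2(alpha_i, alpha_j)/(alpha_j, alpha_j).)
C7

The matrix has rank 7 with 2's on the diagonal. Reading the off-diagonal entries as Dynkin edges (a single edge where a_ij = a_ji = -1; a double or triple edge where a_ij * a_ji = 2 or 3), the diagram is a chain of 7 nodes with a double edge at one end; the terminal node there is the unique long simple root (C_7). One simple-root ordering that puts it in standard form is (alpha_6, alpha_2, alpha_5, alpha_4, alpha_1, alpha_3, alpha_7). So the algebra is type C_7, i.e. sp(14).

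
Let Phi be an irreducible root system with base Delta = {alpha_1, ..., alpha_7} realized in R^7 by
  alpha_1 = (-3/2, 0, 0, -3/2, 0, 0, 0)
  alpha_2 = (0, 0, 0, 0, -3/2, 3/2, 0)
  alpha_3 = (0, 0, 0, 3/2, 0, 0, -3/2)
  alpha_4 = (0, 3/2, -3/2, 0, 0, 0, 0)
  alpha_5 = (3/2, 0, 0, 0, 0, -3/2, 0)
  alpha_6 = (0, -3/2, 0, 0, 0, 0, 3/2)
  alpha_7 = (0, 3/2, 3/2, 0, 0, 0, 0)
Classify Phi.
type D_7

Compute the Cartan integers a_ij = 2(alpha_i, alpha_j)/(alpha_j, alpha_j); the resulting 7x7 Cartan matrix is
[[2, 0, -1, 0, -1, 0, 0], [0, 2, 0, 0, -1, 0, 0], [-1, 0, 2, 0, 0, -1, 0], [0, 0, 0, 2, 0, -1, 0], [-1, -1, 0, 0, 2, 0, 0], [0, 0, -1, -1, 0, 2, -1], [0, 0, 0, 0, 0, -1, 2]].
All simple roots have the same length, so the diagram is simply laced. The associated Dynkin diagram is a chain of 5 nodes with a fork of two nodes at one end (D_7), so the type is D_7 (the algebra so(14)).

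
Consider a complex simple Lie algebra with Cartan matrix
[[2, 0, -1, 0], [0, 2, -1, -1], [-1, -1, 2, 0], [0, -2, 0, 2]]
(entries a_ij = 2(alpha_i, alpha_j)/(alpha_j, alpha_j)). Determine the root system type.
type C_4

The matrix has rank 4 with 2's on the diagonal. Reading the off-diagonal entries as Dynkin edges (a single edge where a_ij = a_ji = -1; a double or triple edge where a_ij * a_ji = 2 or 3), the diagram is a chain of 4 nodes with a double edge at one end; the terminal node there is the unique long simple root (C_4). One simple-root ordering that puts it in standard form is (alpha_1, alpha_3, alpha_2, alpha_4). So the algebra is type C_4, i.e. sp(8).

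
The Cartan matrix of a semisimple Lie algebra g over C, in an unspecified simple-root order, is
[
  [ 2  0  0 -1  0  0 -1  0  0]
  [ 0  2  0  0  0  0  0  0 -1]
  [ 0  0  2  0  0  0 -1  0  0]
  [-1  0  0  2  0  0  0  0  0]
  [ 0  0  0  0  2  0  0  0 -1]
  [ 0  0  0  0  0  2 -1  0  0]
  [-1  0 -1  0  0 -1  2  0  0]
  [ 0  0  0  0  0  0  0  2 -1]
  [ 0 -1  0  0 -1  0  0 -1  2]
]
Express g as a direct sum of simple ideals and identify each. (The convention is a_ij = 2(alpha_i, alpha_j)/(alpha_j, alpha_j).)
D_4 + D_5

The diagram associated to this matrix has two connected components: the simple roots {alpha_2, alpha_5, alpha_8, alpha_9} form a chain of 2 nodes with a fork of two nodes at one end (D_4), and {alpha_1, alpha_3, alpha_4, alpha_6, alpha_7} form a chain of 3 nodes with a fork of two nodes at one end (D_5). A semisimple Lie algebra decomposes uniquely as the direct sum of simple ideals, one per connected component of its Dynkin diagram, so g ≅ D_4 ⊕ D_5 (dimension 28 + 45 = 73).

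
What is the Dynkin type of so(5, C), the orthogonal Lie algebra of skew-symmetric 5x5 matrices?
B2

This is so(5) with 5 odd, which has dimension 5(5-1)/2 = 10 and rank (5-1)/2 = 2. In the classification of classical Lie algebras, the orthogonal algebra so(2n+1) in an odd number of variables has type B_n; here n = 2, so the Dynkin diagram is a chain of 2 nodes with a double edge at one end; the terminal node there is the unique short simple root (B_2). Hence the type is B_2.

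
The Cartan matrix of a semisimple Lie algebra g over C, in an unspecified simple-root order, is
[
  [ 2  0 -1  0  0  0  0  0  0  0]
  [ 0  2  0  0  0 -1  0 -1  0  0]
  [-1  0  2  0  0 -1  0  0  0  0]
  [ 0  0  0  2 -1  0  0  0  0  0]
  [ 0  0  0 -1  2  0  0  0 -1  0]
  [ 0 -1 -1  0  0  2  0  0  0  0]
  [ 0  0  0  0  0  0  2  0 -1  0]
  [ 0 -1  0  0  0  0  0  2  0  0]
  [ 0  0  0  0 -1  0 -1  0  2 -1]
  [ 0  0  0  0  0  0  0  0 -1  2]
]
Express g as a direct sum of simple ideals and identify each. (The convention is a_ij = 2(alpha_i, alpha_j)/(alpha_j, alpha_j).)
A_5 (sl(6)) + D_5 (so(10))

The diagram associated to this matrix has two connected components: the simple roots {alpha_1, alpha_2, alpha_3, alpha_6, alpha_8} form a chain of 5 nodes with single edges (A_5), and {alpha_4, alpha_5, alpha_7, alpha_9, alpha_10} form a chain of 3 nodes with a fork of two nodes at one end (D_5). A semisimple Lie algebra decomposes uniquely as the direct sum of simple ideals, one per connected component of its Dynkin diagram, so g ≅ A_5 ⊕ D_5 (dimension 35 + 45 = 80).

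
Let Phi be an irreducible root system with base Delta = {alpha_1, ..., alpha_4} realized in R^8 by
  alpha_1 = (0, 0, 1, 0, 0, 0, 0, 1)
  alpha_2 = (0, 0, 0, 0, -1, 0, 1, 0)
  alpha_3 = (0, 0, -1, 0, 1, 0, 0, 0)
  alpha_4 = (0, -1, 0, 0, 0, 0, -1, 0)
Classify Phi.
Compute the Cartan integers a_ij = 2(alpha_i, alpha_j)/(alpha_j, alpha_j); the resulting 4x4 Cartan matrix is
[[2, 0, -1, 0], [0, 2, -1, -1], [-1, -1, 2, 0], [0, -1, 0, 2]].
All simple roots have the same length, so the diagram is simply laced. The associated Dynkin diagram is a chain of 4 nodes with single edges (A_4), so the type is A_4 (the algebra sl(5)).

A_4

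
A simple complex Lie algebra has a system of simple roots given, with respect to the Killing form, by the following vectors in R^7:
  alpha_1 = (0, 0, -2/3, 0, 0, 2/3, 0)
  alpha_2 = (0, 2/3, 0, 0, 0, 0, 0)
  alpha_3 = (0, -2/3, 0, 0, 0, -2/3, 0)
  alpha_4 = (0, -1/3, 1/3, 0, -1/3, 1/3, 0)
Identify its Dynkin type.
F4

Compute the Cartan integers a_ij = 2(alpha_i, alpha_j)/(alpha_j, alpha_j); the resulting 4x4 Cartan matrix is
[[2, 0, -1, 0], [0, 2, -1, -1], [-1, -2, 2, 0], [0, -1, 0, 2]].
The roots have two lengths (squared-length ratio 2:1); the short ones are alpha_{2,4}. The associated Dynkin diagram is a chain of 4 nodes with a double edge between the middle two (F_4), so the type is F_4.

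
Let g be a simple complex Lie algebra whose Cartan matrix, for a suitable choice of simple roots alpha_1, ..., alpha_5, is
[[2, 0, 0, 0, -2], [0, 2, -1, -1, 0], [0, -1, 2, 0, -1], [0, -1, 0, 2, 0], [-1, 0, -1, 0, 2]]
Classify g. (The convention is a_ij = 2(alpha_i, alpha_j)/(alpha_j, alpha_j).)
The matrix has rank 5 with 2's on the diagonal. Reading the off-diagonal entries as Dynkin edges (a single edge where a_ij = a_ji = -1; a double or triple edge where a_ij * a_ji = 2 or 3), the diagram is a chain of 5 nodes with a double edge at one end; the terminal node there is the unique long simple root (C_5). One simple-root ordering that puts it in standard form is (alpha_4, alpha_2, alpha_3, alpha_5, alpha_1). So the algebra is type C_5, i.e. sp(10).

C_5 (sp(10))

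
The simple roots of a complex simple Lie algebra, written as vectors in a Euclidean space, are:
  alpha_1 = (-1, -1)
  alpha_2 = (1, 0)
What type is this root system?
Compute the Cartan integers a_ij = 2(alpha_i, alpha_j)/(alpha_j, alpha_j); the resulting 2x2 Cartan matrix is
[[2, -2], [-1, 2]].
The roots have two lengths (squared-length ratio 2:1); the short ones are alpha_{2}. The associated Dynkin diagram is a chain of 2 nodes with a double edge at one end; the terminal node there is the unique short simple root (B_2), so the type is B_2 (the algebra so(5)).

type B_2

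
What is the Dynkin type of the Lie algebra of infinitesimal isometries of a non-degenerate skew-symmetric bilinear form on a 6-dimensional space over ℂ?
C3

This is sp(6), which has dimension 6(6+1)/2 = 21 and rank 6/2 = 3. In the classification of classical Lie algebras, the symplectic algebra sp(2n) has type C_n; here n = 3, so the Dynkin diagram is a chain of 3 nodes with a double edge at one end; the terminal node there is the unique long simple root (C_3). Hence the type is C_3.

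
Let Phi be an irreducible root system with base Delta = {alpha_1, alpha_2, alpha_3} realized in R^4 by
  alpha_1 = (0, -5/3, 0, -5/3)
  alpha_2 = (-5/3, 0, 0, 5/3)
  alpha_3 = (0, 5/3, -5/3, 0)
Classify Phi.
Compute the Cartan integers a_ij = 2(alpha_i, alpha_j)/(alpha_j, alpha_j); the resulting 3x3 Cartan matrix is
[[2, -1, -1], [-1, 2, 0], [-1, 0, 2]].
All simple roots have the same length, so the diagram is simply laced. The associated Dynkin diagram is a chain of 3 nodes with single edges (A_3), so the type is A_3 (the algebra sl(4)).

A_3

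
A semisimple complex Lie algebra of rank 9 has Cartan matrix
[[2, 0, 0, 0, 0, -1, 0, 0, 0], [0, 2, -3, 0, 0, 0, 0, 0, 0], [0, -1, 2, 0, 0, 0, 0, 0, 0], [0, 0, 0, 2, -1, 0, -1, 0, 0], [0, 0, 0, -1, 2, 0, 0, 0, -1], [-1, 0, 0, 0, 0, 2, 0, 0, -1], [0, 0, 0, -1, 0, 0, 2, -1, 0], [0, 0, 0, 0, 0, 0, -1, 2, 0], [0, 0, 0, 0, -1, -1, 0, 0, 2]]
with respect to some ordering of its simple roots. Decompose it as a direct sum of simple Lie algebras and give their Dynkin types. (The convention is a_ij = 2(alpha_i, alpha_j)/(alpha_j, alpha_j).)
The diagram associated to this matrix has two connected components: the simple roots {alpha_1, alpha_4, alpha_5, alpha_6, alpha_7, alpha_8, alpha_9} form a chain of 7 nodes with single edges (A_7), and {alpha_2, alpha_3} form two nodes joined by a triple edge (G_2). A semisimple Lie algebra decomposes uniquely as the direct sum of simple ideals, one per connected component of its Dynkin diagram, so g ≅ A_7 ⊕ G_2 (dimension 63 + 14 = 77).

A_7 ⊕ G_2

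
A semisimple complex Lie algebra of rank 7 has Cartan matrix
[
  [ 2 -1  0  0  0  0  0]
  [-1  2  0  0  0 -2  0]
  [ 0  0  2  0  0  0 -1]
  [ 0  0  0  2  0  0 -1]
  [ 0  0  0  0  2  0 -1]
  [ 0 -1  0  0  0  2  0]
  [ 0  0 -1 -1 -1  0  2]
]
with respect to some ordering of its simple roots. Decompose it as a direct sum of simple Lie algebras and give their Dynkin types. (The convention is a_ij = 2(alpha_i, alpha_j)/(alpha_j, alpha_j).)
type B_3 + type D_4

The diagram associated to this matrix has two connected components: the simple roots {alpha_1, alpha_2, alpha_6} form a chain of 3 nodes with a double edge at one end; the terminal node there is the unique short simple root (B_3), and {alpha_3, alpha_4, alpha_5, alpha_7} form a chain of 2 nodes with a fork of two nodes at one end (D_4). A semisimple Lie algebra decomposes uniquely as the direct sum of simple ideals, one per connected component of its Dynkin diagram, so g ≅ B_3 ⊕ D_4 (dimension 21 + 28 = 49).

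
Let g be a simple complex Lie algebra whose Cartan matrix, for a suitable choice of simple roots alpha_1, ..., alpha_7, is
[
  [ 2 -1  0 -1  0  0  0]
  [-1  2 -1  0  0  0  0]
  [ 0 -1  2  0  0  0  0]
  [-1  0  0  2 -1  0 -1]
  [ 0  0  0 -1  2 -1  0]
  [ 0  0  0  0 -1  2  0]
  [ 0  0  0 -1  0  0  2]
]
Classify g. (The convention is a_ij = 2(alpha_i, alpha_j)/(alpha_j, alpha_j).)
The matrix has rank 7 with 2's on the diagonal. Reading the off-diagonal entries as Dynkin edges (a single edge where a_ij = a_ji = -1; a double or triple edge where a_ij * a_ji = 2 or 3), the diagram is a chain of 6 nodes with one extra node attached to the third node from one end (E_7). One simple-root ordering that puts it in standard form is (alpha_6, alpha_7, alpha_5, alpha_4, alpha_1, alpha_2, alpha_3). So the algebra is type E_7.

E_7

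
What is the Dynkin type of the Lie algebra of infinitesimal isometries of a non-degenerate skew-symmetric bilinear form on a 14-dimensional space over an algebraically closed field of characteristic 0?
type C_7

This is sp(14), which has dimension 14(14+1)/2 = 105 and rank 14/2 = 7. In the classification of classical Lie algebras, the symplectic algebra sp(2n) has type C_n; here n = 7, so the Dynkin diagram is a chain of 7 nodes with a double edge at one end; the terminal node there is the unique long simple root (C_7). Hence the type is C_7.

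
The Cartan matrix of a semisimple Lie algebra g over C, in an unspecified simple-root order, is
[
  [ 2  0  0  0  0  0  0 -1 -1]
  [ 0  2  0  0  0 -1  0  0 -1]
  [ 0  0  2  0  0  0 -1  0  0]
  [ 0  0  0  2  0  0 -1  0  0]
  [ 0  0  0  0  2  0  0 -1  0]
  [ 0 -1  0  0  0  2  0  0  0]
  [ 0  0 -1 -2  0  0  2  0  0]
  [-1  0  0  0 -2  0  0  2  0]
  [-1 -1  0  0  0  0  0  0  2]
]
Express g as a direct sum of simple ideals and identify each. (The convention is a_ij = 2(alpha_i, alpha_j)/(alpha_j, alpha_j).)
B3 ⊕ B6

The diagram associated to this matrix has two connected components: the simple roots {alpha_3, alpha_4, alpha_7} form a chain of 3 nodes with a double edge at one end; the terminal node there is the unique short simple root (B_3), and {alpha_1, alpha_2, alpha_5, alpha_6, alpha_8, alpha_9} form a chain of 6 nodes with a double edge at one end; the terminal node there is the unique short simple root (B_6). A semisimple Lie algebra decomposes uniquely as the direct sum of simple ideals, one per connected component of its Dynkin diagram, so g ≅ B_3 ⊕ B_6 (dimension 21 + 78 = 99).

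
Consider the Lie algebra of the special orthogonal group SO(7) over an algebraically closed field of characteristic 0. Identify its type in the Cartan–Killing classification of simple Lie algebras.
This is so(7) with 7 odd, which has dimension 7(7-1)/2 = 21 and rank (7-1)/2 = 3. In the classification of classical Lie algebras, the orthogonal algebra so(2n+1) in an odd number of variables has type B_n; here n = 3, so the Dynkin diagram is a chain of 3 nodes with a double edge at one end; the terminal node there is the unique short simple root (B_3). Hence the type is B_3.

B_3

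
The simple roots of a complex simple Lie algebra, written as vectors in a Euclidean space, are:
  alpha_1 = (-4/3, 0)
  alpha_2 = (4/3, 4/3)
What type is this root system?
B_2

Compute the Cartan integers a_ij = 2(alpha_i, alpha_j)/(alpha_j, alpha_j); the resulting 2x2 Cartan matrix is
[[2, -1], [-2, 2]].
The roots have two lengths (squared-length ratio 2:1); the short ones are alpha_{1}. The associated Dynkin diagram is a chain of 2 nodes with a double edge at one end; the terminal node there is the unique short simple root (B_2), so the type is B_2 (the algebra so(5)).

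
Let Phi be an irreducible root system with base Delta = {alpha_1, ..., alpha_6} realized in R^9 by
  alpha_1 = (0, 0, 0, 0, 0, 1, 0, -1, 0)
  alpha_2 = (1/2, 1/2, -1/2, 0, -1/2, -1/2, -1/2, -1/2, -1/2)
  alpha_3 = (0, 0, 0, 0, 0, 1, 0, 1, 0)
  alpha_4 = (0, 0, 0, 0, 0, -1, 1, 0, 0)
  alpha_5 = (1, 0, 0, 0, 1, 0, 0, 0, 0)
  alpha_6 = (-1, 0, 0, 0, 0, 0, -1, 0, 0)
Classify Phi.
E6

Compute the Cartan integers a_ij = 2(alpha_i, alpha_j)/(alpha_j, alpha_j); the resulting 6x6 Cartan matrix is
[[2, 0, 0, -1, 0, 0], [0, 2, -1, 0, 0, 0], [0, -1, 2, -1, 0, 0], [-1, 0, -1, 2, 0, -1], [0, 0, 0, 0, 2, -1], [0, 0, 0, -1, -1, 2]].
All simple roots have the same length, so the diagram is simply laced. The associated Dynkin diagram is a chain of 5 nodes with one extra node attached to the third node from one end (E_6), so the type is E_6.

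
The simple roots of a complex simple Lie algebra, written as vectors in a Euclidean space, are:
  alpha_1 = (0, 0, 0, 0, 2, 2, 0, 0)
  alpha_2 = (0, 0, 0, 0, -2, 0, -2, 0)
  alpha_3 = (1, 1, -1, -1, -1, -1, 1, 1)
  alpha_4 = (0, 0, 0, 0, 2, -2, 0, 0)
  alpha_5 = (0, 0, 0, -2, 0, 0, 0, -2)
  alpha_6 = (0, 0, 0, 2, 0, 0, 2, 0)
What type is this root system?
Compute the Cartan integers a_ij = 2(alpha_i, alpha_j)/(alpha_j, alpha_j); the resulting 6x6 Cartan matrix is
[[2, -1, -1, 0, 0, 0], [-1, 2, 0, -1, 0, -1], [-1, 0, 2, 0, 0, 0], [0, -1, 0, 2, 0, 0], [0, 0, 0, 0, 2, -1], [0, -1, 0, 0, -1, 2]].
All simple roots have the same length, so the diagram is simply laced. The associated Dynkin diagram is a chain of 5 nodes with one extra node attached to the third node from one end (E_6), so the type is E_6.

type E_6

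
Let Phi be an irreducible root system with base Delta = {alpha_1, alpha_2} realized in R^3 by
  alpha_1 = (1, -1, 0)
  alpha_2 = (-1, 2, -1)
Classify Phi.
type G_2

Compute the Cartan integers a_ij = 2(alpha_i, alpha_j)/(alpha_j, alpha_j); the resulting 2x2 Cartan matrix is
[[2, -1], [-3, 2]].
The roots have two lengths (squared-length ratio 3:1); the short ones are alpha_{1}. The associated Dynkin diagram is two nodes joined by a triple edge (G_2), so the type is G_2.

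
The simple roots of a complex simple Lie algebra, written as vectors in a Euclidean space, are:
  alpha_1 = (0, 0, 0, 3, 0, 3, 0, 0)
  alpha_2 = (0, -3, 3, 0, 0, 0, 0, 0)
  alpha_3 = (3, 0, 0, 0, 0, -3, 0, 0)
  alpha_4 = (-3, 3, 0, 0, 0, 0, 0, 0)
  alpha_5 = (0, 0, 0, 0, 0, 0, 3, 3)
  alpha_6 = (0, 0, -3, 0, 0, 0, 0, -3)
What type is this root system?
A_6

Compute the Cartan integers a_ij = 2(alpha_i, alpha_j)/(alpha_j, alpha_j); the resulting 6x6 Cartan matrix is
[[2, 0, -1, 0, 0, 0], [0, 2, 0, -1, 0, -1], [-1, 0, 2, -1, 0, 0], [0, -1, -1, 2, 0, 0], [0, 0, 0, 0, 2, -1], [0, -1, 0, 0, -1, 2]].
All simple roots have the same length, so the diagram is simply laced. The associated Dynkin diagram is a chain of 6 nodes with single edges (A_6), so the type is A_6 (the algebra sl(7)).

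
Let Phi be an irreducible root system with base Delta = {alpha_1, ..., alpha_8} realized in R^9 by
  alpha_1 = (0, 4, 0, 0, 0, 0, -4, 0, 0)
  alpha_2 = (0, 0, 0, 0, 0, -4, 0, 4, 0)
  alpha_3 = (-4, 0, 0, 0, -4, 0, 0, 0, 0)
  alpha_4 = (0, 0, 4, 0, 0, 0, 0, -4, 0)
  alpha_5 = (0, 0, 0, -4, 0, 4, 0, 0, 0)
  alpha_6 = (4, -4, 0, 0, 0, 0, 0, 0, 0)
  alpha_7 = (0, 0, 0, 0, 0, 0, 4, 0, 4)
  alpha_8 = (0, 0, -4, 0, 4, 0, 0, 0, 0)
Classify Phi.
A_8

Compute the Cartan integers a_ij = 2(alpha_i, alpha_j)/(alpha_j, alpha_j); the resulting 8x8 Cartan matrix is
[[2, 0, 0, 0, 0, -1, -1, 0], [0, 2, 0, -1, -1, 0, 0, 0], [0, 0, 2, 0, 0, -1, 0, -1], [0, -1, 0, 2, 0, 0, 0, -1], [0, -1, 0, 0, 2, 0, 0, 0], [-1, 0, -1, 0, 0, 2, 0, 0], [-1, 0, 0, 0, 0, 0, 2, 0], [0, 0, -1, -1, 0, 0, 0, 2]].
All simple roots have the same length, so the diagram is simply laced. The associated Dynkin diagram is a chain of 8 nodes with single edges (A_8), so the type is A_8 (the algebra sl(9)).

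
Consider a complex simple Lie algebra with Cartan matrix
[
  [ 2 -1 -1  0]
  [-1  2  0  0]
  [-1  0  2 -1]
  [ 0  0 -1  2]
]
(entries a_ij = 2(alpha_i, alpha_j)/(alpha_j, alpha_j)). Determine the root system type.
The matrix has rank 4 with 2's on the diagonal. Reading the off-diagonal entries as Dynkin edges (a single edge where a_ij = a_ji = -1; a double or triple edge where a_ij * a_ji = 2 or 3), the diagram is a chain of 4 nodes with single edges (A_4). One simple-root ordering that puts it in standard form is (alpha_2, alpha_1, alpha_3, alpha_4). So the algebra is type A_4, i.e. sl(5).

type A_4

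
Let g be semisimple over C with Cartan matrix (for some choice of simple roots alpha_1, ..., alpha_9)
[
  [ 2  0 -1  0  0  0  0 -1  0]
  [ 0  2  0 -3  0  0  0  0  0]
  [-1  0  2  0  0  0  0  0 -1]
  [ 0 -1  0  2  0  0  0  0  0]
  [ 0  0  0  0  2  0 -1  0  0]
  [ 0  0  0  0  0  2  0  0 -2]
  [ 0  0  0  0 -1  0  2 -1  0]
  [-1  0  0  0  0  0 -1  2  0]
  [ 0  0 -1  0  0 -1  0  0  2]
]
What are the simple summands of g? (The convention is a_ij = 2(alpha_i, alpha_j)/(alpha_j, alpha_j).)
The diagram associated to this matrix has two connected components: the simple roots {alpha_1, alpha_3, alpha_5, alpha_6, alpha_7, alpha_8, alpha_9} form a chain of 7 nodes with a double edge at one end; the terminal node there is the unique long simple root (C_7), and {alpha_2, alpha_4} form two nodes joined by a triple edge (G_2). A semisimple Lie algebra decomposes uniquely as the direct sum of simple ideals, one per connected component of its Dynkin diagram, so g ≅ C_7 ⊕ G_2 (dimension 105 + 14 = 119).

type C_7 + type G_2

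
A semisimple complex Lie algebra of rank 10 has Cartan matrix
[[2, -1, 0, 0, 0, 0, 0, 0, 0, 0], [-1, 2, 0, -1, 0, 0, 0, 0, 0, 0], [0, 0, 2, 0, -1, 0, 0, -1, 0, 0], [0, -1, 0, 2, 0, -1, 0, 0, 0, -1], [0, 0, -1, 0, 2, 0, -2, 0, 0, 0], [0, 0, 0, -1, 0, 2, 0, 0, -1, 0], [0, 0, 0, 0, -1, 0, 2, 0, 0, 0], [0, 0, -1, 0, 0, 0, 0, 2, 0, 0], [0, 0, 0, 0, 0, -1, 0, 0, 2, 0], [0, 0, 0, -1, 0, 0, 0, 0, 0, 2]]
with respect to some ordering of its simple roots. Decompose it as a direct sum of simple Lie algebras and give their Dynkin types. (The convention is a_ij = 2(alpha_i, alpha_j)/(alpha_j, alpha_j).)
B4 ⊕ E6

The diagram associated to this matrix has two connected components: the simple roots {alpha_3, alpha_5, alpha_7, alpha_8} form a chain of 4 nodes with a double edge at one end; the terminal node there is the unique short simple root (B_4), and {alpha_1, alpha_2, alpha_4, alpha_6, alpha_9, alpha_10} form a chain of 5 nodes with one extra node attached to the third node from one end (E_6). A semisimple Lie algebra decomposes uniquely as the direct sum of simple ideals, one per connected component of its Dynkin diagram, so g ≅ B_4 ⊕ E_6 (dimension 36 + 78 = 114).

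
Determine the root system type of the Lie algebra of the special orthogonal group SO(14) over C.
D_7

This is so(14) with 14 even, which has dimension 14(14-1)/2 = 91 and rank 14/2 = 7. In the classification of classical Lie algebras, the orthogonal algebra so(2n) in an even number of variables has type D_n; here n = 7, so the Dynkin diagram is a chain of 5 nodes with a fork of two nodes at one end (D_7). Hence the type is D_7.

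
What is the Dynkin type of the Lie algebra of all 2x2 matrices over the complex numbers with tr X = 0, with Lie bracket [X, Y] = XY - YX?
This is sl(2), which has dimension 2^2 - 1 = 3 and rank 2 - 1 = 1 (a Cartan subalgebra is the diagonal traceless matrices). In the classification of classical Lie algebras, the special linear algebra sl(n+1) has type A_n; here n = 1, so the Dynkin diagram is a chain of 1 nodes with single edges (A_1). Hence the type is A_1.

type A_1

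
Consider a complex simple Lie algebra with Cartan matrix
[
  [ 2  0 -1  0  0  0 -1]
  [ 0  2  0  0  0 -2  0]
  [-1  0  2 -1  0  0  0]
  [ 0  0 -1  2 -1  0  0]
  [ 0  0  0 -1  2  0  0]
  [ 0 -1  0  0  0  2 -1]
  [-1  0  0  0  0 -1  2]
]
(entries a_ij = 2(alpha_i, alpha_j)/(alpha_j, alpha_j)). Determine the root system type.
type C_7

The matrix has rank 7 with 2's on the diagonal. Reading the off-diagonal entries as Dynkin edges (a single edge where a_ij = a_ji = -1; a double or triple edge where a_ij * a_ji = 2 or 3), the diagram is a chain of 7 nodes with a double edge at one end; the terminal node there is the unique long simple root (C_7). One simple-root ordering that puts it in standard form is (alpha_5, alpha_4, alpha_3, alpha_1, alpha_7, alpha_6, alpha_2). So the algebra is type C_7, i.e. sp(14).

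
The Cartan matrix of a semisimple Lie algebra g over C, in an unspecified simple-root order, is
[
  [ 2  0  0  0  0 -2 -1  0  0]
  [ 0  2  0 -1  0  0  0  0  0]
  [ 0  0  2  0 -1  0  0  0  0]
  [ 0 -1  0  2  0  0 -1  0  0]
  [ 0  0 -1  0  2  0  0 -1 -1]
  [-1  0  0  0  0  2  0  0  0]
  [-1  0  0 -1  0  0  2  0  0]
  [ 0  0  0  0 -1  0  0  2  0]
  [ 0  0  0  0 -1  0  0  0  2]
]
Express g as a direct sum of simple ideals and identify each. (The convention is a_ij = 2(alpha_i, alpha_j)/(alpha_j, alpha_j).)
The diagram associated to this matrix has two connected components: the simple roots {alpha_1, alpha_2, alpha_4, alpha_6, alpha_7} form a chain of 5 nodes with a double edge at one end; the terminal node there is the unique short simple root (B_5), and {alpha_3, alpha_5, alpha_8, alpha_9} form a chain of 2 nodes with a fork of two nodes at one end (D_4). A semisimple Lie algebra decomposes uniquely as the direct sum of simple ideals, one per connected component of its Dynkin diagram, so g ≅ B_5 ⊕ D_4 (dimension 55 + 28 = 83).

B5 + D4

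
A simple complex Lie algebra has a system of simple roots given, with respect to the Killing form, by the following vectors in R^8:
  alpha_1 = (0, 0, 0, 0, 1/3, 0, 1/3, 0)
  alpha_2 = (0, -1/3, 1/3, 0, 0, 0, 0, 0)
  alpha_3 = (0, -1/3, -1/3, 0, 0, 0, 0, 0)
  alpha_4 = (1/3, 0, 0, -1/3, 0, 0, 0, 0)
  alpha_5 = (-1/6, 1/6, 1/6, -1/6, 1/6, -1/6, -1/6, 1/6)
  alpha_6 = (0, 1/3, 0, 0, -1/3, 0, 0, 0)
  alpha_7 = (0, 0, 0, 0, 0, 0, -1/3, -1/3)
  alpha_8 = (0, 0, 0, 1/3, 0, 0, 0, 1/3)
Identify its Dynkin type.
type E_8

Compute the Cartan integers a_ij = 2(alpha_i, alpha_j)/(alpha_j, alpha_j); the resulting 8x8 Cartan matrix is
[[2, 0, 0, 0, 0, -1, -1, 0], [0, 2, 0, 0, 0, -1, 0, 0], [0, 0, 2, 0, -1, -1, 0, 0], [0, 0, 0, 2, 0, 0, 0, -1], [0, 0, -1, 0, 2, 0, 0, 0], [-1, -1, -1, 0, 0, 2, 0, 0], [-1, 0, 0, 0, 0, 0, 2, -1], [0, 0, 0, -1, 0, 0, -1, 2]].
All simple roots have the same length, so the diagram is simply laced. The associated Dynkin diagram is a chain of 7 nodes with one extra node attached to the third node from one end (E_8), so the type is E_8.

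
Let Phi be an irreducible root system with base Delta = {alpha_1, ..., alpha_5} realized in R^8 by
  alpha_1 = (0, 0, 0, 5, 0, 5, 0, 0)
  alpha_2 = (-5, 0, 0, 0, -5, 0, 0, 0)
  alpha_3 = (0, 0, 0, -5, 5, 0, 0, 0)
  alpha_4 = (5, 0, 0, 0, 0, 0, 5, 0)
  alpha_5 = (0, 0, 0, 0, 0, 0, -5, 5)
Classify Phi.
A5

Compute the Cartan integers a_ij = 2(alpha_i, alpha_j)/(alpha_j, alpha_j); the resulting 5x5 Cartan matrix is
[[2, 0, -1, 0, 0], [0, 2, -1, -1, 0], [-1, -1, 2, 0, 0], [0, -1, 0, 2, -1], [0, 0, 0, -1, 2]].
All simple roots have the same length, so the diagram is simply laced. The associated Dynkin diagram is a chain of 5 nodes with single edges (A_5), so the type is A_5 (the algebra sl(6)).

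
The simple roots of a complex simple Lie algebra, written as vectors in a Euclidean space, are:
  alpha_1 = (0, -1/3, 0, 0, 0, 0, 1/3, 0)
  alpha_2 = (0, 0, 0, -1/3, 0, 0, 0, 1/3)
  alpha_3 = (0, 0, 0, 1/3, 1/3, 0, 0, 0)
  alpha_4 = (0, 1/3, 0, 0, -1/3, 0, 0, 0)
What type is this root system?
Compute the Cartan integers a_ij = 2(alpha_i, alpha_j)/(alpha_j, alpha_j); the resulting 4x4 Cartan matrix is
[[2, 0, 0, -1], [0, 2, -1, 0], [0, -1, 2, -1], [-1, 0, -1, 2]].
All simple roots have the same length, so the diagram is simply laced. The associated Dynkin diagram is a chain of 4 nodes with single edges (A_4), so the type is A_4 (the algebra sl(5)).

A4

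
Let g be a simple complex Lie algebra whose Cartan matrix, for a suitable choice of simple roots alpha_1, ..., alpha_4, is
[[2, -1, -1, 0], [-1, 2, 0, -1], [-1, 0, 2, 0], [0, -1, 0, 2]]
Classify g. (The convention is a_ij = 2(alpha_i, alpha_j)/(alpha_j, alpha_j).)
type A_4

The matrix has rank 4 with 2's on the diagonal. Reading the off-diagonal entries as Dynkin edges (a single edge where a_ij = a_ji = -1; a double or triple edge where a_ij * a_ji = 2 or 3), the diagram is a chain of 4 nodes with single edges (A_4). One simple-root ordering that puts it in standard form is (alpha_4, alpha_2, alpha_1, alpha_3). So the algebra is type A_4, i.e. sl(5).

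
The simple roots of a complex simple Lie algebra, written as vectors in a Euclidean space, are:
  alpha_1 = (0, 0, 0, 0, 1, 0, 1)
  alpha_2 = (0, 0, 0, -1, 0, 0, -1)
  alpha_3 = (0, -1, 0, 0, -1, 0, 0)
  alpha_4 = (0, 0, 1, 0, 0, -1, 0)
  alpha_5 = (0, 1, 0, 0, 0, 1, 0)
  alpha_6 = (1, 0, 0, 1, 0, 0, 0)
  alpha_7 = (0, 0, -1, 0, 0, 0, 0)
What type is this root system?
B_7 (so(15))

Compute the Cartan integers a_ij = 2(alpha_i, alpha_j)/(alpha_j, alpha_j); the resulting 7x7 Cartan matrix is
[[2, -1, -1, 0, 0, 0, 0], [-1, 2, 0, 0, 0, -1, 0], [-1, 0, 2, 0, -1, 0, 0], [0, 0, 0, 2, -1, 0, -2], [0, 0, -1, -1, 2, 0, 0], [0, -1, 0, 0, 0, 2, 0], [0, 0, 0, -1, 0, 0, 2]].
The roots have two lengths (squared-length ratio 2:1); the short ones are alpha_{7}. The associated Dynkin diagram is a chain of 7 nodes with a double edge at one end; the terminal node there is the unique short simple root (B_7), so the type is B_7 (the algebra so(15)).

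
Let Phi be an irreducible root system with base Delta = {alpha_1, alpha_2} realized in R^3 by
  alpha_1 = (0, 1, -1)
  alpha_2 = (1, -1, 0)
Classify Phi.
Compute the Cartan integers a_ij = 2(alpha_i, alpha_j)/(alpha_j, alpha_j); the resulting 2x2 Cartan matrix is
[[2, -1], [-1, 2]].
All simple roots have the same length, so the diagram is simply laced. The associated Dynkin diagram is a chain of 2 nodes with single edges (A_2), so the type is A_2 (the algebra sl(3)).

type A_2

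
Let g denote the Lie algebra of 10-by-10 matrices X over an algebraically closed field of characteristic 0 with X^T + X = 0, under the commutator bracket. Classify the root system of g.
This is so(10) with 10 even, which has dimension 10(10-1)/2 = 45 and rank 10/2 = 5. In the classification of classical Lie algebras, the orthogonal algebra so(2n) in an even number of variables has type D_n; here n = 5, so the Dynkin diagram is a chain of 3 nodes with a fork of two nodes at one end (D_5). Hence the type is D_5.

D5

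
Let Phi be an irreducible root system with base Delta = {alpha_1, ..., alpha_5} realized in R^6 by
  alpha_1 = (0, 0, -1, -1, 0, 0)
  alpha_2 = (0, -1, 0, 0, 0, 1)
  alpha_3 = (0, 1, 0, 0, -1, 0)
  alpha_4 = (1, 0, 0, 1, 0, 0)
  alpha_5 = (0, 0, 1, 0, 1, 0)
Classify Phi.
Compute the Cartan integers a_ij = 2(alpha_i, alpha_j)/(alpha_j, alpha_j); the resulting 5x5 Cartan matrix is
[[2, 0, 0, -1, -1], [0, 2, -1, 0, 0], [0, -1, 2, 0, -1], [-1, 0, 0, 2, 0], [-1, 0, -1, 0, 2]].
All simple roots have the same length, so the diagram is simply laced. The associated Dynkin diagram is a chain of 5 nodes with single edges (A_5), so the type is A_5 (the algebra sl(6)).

A_5 (sl(6))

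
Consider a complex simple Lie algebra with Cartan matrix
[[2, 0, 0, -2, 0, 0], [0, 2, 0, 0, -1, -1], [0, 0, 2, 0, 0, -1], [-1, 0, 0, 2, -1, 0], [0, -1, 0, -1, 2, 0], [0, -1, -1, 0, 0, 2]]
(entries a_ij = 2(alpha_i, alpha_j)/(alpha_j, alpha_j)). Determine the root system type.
The matrix has rank 6 with 2's on the diagonal. Reading the off-diagonal entries as Dynkin edges (a single edge where a_ij = a_ji = -1; a double or triple edge where a_ij * a_ji = 2 or 3), the diagram is a chain of 6 nodes with a double edge at one end; the terminal node there is the unique long simple root (C_6). One simple-root ordering that puts it in standard form is (alpha_3, alpha_6, alpha_2, alpha_5, alpha_4, alpha_1). So the algebra is type C_6, i.e. sp(12).

C_6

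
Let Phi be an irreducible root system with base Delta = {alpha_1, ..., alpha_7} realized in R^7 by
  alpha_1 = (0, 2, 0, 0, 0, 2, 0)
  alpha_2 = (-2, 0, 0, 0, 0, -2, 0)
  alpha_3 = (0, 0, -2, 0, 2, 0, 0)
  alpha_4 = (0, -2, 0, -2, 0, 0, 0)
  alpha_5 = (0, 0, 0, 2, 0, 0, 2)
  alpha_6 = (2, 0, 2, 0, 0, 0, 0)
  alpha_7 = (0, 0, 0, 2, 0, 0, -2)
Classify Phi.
D7

Compute the Cartan integers a_ij = 2(alpha_i, alpha_j)/(alpha_j, alpha_j); the resulting 7x7 Cartan matrix is
[[2, -1, 0, -1, 0, 0, 0], [-1, 2, 0, 0, 0, -1, 0], [0, 0, 2, 0, 0, -1, 0], [-1, 0, 0, 2, -1, 0, -1], [0, 0, 0, -1, 2, 0, 0], [0, -1, -1, 0, 0, 2, 0], [0, 0, 0, -1, 0, 0, 2]].
All simple roots have the same length, so the diagram is simply laced. The associated Dynkin diagram is a chain of 5 nodes with a fork of two nodes at one end (D_7), so the type is D_7 (the algebra so(14)).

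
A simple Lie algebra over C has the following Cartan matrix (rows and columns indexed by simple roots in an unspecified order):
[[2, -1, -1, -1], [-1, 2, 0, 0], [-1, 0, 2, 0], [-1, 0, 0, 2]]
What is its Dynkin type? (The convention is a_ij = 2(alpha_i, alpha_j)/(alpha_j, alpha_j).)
The matrix has rank 4 with 2's on the diagonal. Reading the off-diagonal entries as Dynkin edges (a single edge where a_ij = a_ji = -1; a double or triple edge where a_ij * a_ji = 2 or 3), the diagram is a chain of 2 nodes with a fork of two nodes at one end (D_4). One simple-root ordering that puts it in standard form is (alpha_2, alpha_1, alpha_3, alpha_4). So the algebra is type D_4, i.e. so(8).

D4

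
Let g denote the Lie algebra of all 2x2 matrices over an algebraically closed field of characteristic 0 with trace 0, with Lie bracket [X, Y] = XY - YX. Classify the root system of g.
A_1 (sl(2))

This is sl(2), which has dimension 2^2 - 1 = 3 and rank 2 - 1 = 1 (a Cartan subalgebra is the diagonal traceless matrices). In the classification of classical Lie algebras, the special linear algebra sl(n+1) has type A_n; here n = 1, so the Dynkin diagram is a chain of 1 nodes with single edges (A_1). Hence the type is A_1.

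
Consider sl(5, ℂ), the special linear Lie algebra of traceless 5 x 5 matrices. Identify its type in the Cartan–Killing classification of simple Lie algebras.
A_4 (sl(5))

This is sl(5), which has dimension 5^2 - 1 = 24 and rank 5 - 1 = 4 (a Cartan subalgebra is the diagonal traceless matrices). In the classification of classical Lie algebras, the special linear algebra sl(n+1) has type A_n; here n = 4, so the Dynkin diagram is a chain of 4 nodes with single edges (A_4). Hence the type is A_4.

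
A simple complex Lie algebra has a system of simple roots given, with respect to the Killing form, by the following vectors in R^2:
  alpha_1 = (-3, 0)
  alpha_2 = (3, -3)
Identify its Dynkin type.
Compute the Cartan integers a_ij = 2(alpha_i, alpha_j)/(alpha_j, alpha_j); the resulting 2x2 Cartan matrix is
[[2, -1], [-2, 2]].
The roots have two lengths (squared-length ratio 2:1); the short ones are alpha_{1}. The associated Dynkin diagram is a chain of 2 nodes with a double edge at one end; the terminal node there is the unique short simple root (B_2), so the type is B_2 (the algebra so(5)).

B2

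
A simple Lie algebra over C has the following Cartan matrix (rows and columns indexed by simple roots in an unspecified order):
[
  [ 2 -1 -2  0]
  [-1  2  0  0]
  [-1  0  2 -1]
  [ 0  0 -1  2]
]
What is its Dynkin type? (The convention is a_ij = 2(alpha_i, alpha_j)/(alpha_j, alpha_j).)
F_4

The matrix has rank 4 with 2's on the diagonal. Reading the off-diagonal entries as Dynkin edges (a single edge where a_ij = a_ji = -1; a double or triple edge where a_ij * a_ji = 2 or 3), the diagram is a chain of 4 nodes with a double edge between the middle two (F_4). One simple-root ordering that puts it in standard form is (alpha_2, alpha_1, alpha_3, alpha_4). So the algebra is type F_4.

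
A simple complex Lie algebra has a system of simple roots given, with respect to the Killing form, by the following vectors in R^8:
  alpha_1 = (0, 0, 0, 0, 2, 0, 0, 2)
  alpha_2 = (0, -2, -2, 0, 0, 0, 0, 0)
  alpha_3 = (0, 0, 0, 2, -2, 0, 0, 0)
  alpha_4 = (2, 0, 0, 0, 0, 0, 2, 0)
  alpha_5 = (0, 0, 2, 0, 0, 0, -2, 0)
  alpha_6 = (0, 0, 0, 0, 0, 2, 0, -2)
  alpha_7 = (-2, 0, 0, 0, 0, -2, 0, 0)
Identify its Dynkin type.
A7

Compute the Cartan integers a_ij = 2(alpha_i, alpha_j)/(alpha_j, alpha_j); the resulting 7x7 Cartan matrix is
[[2, 0, -1, 0, 0, -1, 0], [0, 2, 0, 0, -1, 0, 0], [-1, 0, 2, 0, 0, 0, 0], [0, 0, 0, 2, -1, 0, -1], [0, -1, 0, -1, 2, 0, 0], [-1, 0, 0, 0, 0, 2, -1], [0, 0, 0, -1, 0, -1, 2]].
All simple roots have the same length, so the diagram is simply laced. The associated Dynkin diagram is a chain of 7 nodes with single edges (A_7), so the type is A_7 (the algebra sl(8)).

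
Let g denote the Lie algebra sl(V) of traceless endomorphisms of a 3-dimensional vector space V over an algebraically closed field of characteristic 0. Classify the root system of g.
A_2

This is sl(3), which has dimension 3^2 - 1 = 8 and rank 3 - 1 = 2 (a Cartan subalgebra is the diagonal traceless matrices). In the classification of classical Lie algebras, the special linear algebra sl(n+1) has type A_n; here n = 2, so the Dynkin diagram is a chain of 2 nodes with single edges (A_2). Hence the type is A_2.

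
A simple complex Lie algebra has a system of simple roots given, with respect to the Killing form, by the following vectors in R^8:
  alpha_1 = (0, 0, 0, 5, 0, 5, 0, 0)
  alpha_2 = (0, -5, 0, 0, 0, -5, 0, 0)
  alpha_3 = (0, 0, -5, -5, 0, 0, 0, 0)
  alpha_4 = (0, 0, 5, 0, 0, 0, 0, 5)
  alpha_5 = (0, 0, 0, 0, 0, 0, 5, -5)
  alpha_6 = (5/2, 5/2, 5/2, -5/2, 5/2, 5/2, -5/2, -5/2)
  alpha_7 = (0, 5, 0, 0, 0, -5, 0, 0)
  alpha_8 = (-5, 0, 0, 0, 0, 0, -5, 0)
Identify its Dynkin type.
Compute the Cartan integers a_ij = 2(alpha_i, alpha_j)/(alpha_j, alpha_j); the resulting 8x8 Cartan matrix is
[[2, -1, -1, 0, 0, 0, -1, 0], [-1, 2, 0, 0, 0, -1, 0, 0], [-1, 0, 2, -1, 0, 0, 0, 0], [0, 0, -1, 2, -1, 0, 0, 0], [0, 0, 0, -1, 2, 0, 0, -1], [0, -1, 0, 0, 0, 2, 0, 0], [-1, 0, 0, 0, 0, 0, 2, 0], [0, 0, 0, 0, -1, 0, 0, 2]].
All simple roots have the same length, so the diagram is simply laced. The associated Dynkin diagram is a chain of 7 nodes with one extra node attached to the third node from one end (E_8), so the type is E_8.

E_8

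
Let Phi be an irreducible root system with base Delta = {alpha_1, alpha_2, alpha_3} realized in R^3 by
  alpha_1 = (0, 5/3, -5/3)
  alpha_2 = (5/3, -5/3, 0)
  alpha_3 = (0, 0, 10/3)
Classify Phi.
C_3

Compute the Cartan integers a_ij = 2(alpha_i, alpha_j)/(alpha_j, alpha_j); the resulting 3x3 Cartan matrix is
[[2, -1, -1], [-1, 2, 0], [-2, 0, 2]].
The roots have two lengths (squared-length ratio 2:1); the short ones are alpha_{1,2}. The associated Dynkin diagram is a chain of 3 nodes with a double edge at one end; the terminal node there is the unique long simple root (C_3), so the type is C_3 (the algebra sp(6)).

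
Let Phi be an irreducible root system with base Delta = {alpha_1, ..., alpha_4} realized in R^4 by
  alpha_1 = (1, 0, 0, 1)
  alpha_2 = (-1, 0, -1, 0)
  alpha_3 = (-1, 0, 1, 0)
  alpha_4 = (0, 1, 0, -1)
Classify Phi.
Compute the Cartan integers a_ij = 2(alpha_i, alpha_j)/(alpha_j, alpha_j); the resulting 4x4 Cartan matrix is
[[2, -1, -1, -1], [-1, 2, 0, 0], [-1, 0, 2, 0], [-1, 0, 0, 2]].
All simple roots have the same length, so the diagram is simply laced. The associated Dynkin diagram is a chain of 2 nodes with a fork of two nodes at one end (D_4), so the type is D_4 (the algebra so(8)).

D_4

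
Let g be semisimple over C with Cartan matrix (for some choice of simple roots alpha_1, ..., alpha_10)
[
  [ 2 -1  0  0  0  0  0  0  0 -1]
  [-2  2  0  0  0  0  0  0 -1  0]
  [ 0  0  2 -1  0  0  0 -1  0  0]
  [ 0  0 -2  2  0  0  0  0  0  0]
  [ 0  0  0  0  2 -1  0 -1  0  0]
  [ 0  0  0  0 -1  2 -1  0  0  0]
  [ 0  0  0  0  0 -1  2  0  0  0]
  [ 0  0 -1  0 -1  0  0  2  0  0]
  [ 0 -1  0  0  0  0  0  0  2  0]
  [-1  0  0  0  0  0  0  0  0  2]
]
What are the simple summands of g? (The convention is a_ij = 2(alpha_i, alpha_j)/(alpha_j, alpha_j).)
The diagram associated to this matrix has two connected components: the simple roots {alpha_3, alpha_4, alpha_5, alpha_6, alpha_7, alpha_8} form a chain of 6 nodes with a double edge at one end; the terminal node there is the unique long simple root (C_6), and {alpha_1, alpha_2, alpha_9, alpha_10} form a chain of 4 nodes with a double edge between the middle two (F_4). A semisimple Lie algebra decomposes uniquely as the direct sum of simple ideals, one per connected component of its Dynkin diagram, so g ≅ C_6 ⊕ F_4 (dimension 78 + 52 = 130).

C6 ⊕ F4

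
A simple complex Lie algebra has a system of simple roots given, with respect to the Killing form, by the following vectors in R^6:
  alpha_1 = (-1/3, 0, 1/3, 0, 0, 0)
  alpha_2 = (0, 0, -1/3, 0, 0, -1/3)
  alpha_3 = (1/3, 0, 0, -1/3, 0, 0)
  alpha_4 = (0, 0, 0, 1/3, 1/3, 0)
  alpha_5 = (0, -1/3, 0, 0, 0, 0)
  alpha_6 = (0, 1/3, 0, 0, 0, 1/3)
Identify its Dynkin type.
Compute the Cartan integers a_ij = 2(alpha_i, alpha_j)/(alpha_j, alpha_j); the resulting 6x6 Cartan matrix is
[[2, -1, -1, 0, 0, 0], [-1, 2, 0, 0, 0, -1], [-1, 0, 2, -1, 0, 0], [0, 0, -1, 2, 0, 0], [0, 0, 0, 0, 2, -1], [0, -1, 0, 0, -2, 2]].
The roots have two lengths (squared-length ratio 2:1); the short ones are alpha_{5}. The associated Dynkin diagram is a chain of 6 nodes with a double edge at one end; the terminal node there is the unique short simple root (B_6), so the type is B_6 (the algebra so(13)).

B6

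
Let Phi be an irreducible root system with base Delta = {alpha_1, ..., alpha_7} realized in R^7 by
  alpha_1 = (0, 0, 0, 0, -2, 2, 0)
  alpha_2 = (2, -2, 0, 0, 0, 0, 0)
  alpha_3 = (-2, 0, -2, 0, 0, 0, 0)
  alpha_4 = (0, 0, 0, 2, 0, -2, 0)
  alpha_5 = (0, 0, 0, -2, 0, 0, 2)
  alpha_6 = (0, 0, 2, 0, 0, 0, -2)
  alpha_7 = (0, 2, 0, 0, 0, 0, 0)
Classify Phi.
B7

Compute the Cartan integers a_ij = 2(alpha_i, alpha_j)/(alpha_j, alpha_j); the resulting 7x7 Cartan matrix is
[[2, 0, 0, -1, 0, 0, 0], [0, 2, -1, 0, 0, 0, -2], [0, -1, 2, 0, 0, -1, 0], [-1, 0, 0, 2, -1, 0, 0], [0, 0, 0, -1, 2, -1, 0], [0, 0, -1, 0, -1, 2, 0], [0, -1, 0, 0, 0, 0, 2]].
The roots have two lengths (squared-length ratio 2:1); the short ones are alpha_{7}. The associated Dynkin diagram is a chain of 7 nodes with a double edge at one end; the terminal node there is the unique short simple root (B_7), so the type is B_7 (the algebra so(15)).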